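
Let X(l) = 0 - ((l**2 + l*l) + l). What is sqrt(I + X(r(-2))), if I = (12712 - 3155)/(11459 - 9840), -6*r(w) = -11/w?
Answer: sqrt(1939753042)/19428 ≈ 2.2670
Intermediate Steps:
r(w) = 11/(6*w) (r(w) = -(-11)/(6*w) = 11/(6*w))
X(l) = -l - 2*l**2 (X(l) = 0 - ((l**2 + l**2) + l) = 0 - (2*l**2 + l) = 0 - (l + 2*l**2) = 0 + (-l - 2*l**2) = -l - 2*l**2)
I = 9557/1619 ≈ 5.9030
sqrt(I + X(r(-2))) = sqrt(9557/1619 - (11/6)/(-2)*(1 + 2*((11/6)/(-2)))) = sqrt(9557/1619 - (11/6)*(-1/2)*(1 + 2*((11/6)*(-1/2)))) = sqrt(9557/1619 - 1*(-11/12)*(1 + 2*(-11/12))) = sqrt(9557/1619 - 1*(-11/12)*(1 - 11/6)) = sqrt(9557/1619 - 1*(-11/12)*(-5/6)) = sqrt(9557/1619 - 55/72) = sqrt(599059/116568) = sqrt(1939753042)/19428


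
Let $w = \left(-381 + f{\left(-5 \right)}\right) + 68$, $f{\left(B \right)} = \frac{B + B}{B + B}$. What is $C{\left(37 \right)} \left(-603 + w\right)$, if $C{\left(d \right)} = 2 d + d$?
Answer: $-101565$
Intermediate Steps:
$C{\left(d \right)} = 3 d$
$f{\left(B \right)} = 1$ ($f{\left(B \right)} = \frac{2 B}{2 B} = 2 B \frac{1}{2 B} = 1$)
$w = -312$ ($w = \left(-381 + 1\right) + 68 = -380 + 68 = -312$)
$C{\left(37 \right)} \left(-603 + w\right) = 3 \cdot 37 \left(-603 - 312\right) = 111 \left(-915\right) = -101565$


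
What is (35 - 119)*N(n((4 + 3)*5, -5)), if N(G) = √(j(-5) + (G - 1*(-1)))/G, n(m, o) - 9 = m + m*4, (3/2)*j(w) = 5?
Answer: -7*√1695/46 ≈ -6.2651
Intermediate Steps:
j(w) = 10/3 (j(w) = (⅔)*5 = 10/3)
n(m, o) = 9 + 5*m (n(m, o) = 9 + (m + m*4) = 9 + (m + 4*m) = 9 + 5*m)
N(G) = √(13/3 + G)/G (N(G) = √(10/3 + (G - 1*(-1)))/G = √(10/3 + (G + 1))/G = √(10/3 + (1 + G))/G = √(13/3 + G)/G)
(35 - 119)*N(n((4 + 3)*5, -5)) = (35 - 119)*(√(39 + 9*(9 + 5*((4 + 3)*5)))/(3*(9 + 5*((4 + 3)*5)))) = -28*√(39 + 9*(9 + 5*(7*5)))/(9 + 5*(7*5)) = -28*√(39 + 9*(9 + 5*35))/(9 + 5*35) = -28*√(39 + 9*(9 + 175))/(9 + 175) = -28*√(39 + 9*184)/184 = -28*√(39 + 1656)/184 = -28*√1695/184 = -7*√1695/46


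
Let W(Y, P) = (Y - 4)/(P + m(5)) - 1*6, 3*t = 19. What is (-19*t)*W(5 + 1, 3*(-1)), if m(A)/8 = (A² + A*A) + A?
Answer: 49780/69 ≈ 721.45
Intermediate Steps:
t = 19/3 (t = (⅓)*19 = 19/3 ≈ 6.3333)
m(A) = 8*A + 16*A² (m(A) = 8*((A² + A*A) + A) = 8*((A² + A²) + A) = 8*(2*A² + A) = 8*(A + 2*A²) = 8*A + 16*A²)
W(Y, P) = -6 + (-4 + Y)/(440 + P) (W(Y, P) = (Y - 4)/(P + 8*5*(1 + 2*5)) - 1*6 = (-4 + Y)/(P + 8*5*(1 + 10)) - 6 = (-4 + Y)/(P + 8*5*11) - 6 = (-4 + Y)/(P + 440) - 6 = (-4 + Y)/(440 + P) - 6 = -6 + (-4 + Y)/(440 + P))
(-19*t)*W(5 + 1, 3*(-1)) = (-19*19/3)*((-2644 + (5 + 1) - 18*(-1))/(440 + 3*(-1))) = -361*(-2644 + 6 - 6*(-3))/(3*(440 - 3)) = -361*(-2644 + 6 + 18)/(3*437) = -19*(-2620)/69 = -361/3*(-2620/437) = 49780/69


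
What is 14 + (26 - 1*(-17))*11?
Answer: 487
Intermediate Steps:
14 + (26 - 1*(-17))*11 = 14 + (26 + 17)*11 = 14 + 43*11 = 14 + 473 = 487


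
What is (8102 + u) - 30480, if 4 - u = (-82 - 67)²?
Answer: -44575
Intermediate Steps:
u = -22197 (u = 4 - (-82 - 67)² = 4 - 1*(-149)² = 4 - 1*22201 = 4 - 22201 = -22197)
(8102 + u) - 30480 = (8102 - 22197) - 30480 = -14095 - 30480 = -44575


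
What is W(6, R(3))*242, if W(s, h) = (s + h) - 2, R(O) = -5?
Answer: -242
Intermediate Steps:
W(s, h) = -2 + h + s (W(s, h) = (h + s) - 2 = -2 + h + s)
W(6, R(3))*242 = (-2 - 5 + 6)*242 = -1*242 = -242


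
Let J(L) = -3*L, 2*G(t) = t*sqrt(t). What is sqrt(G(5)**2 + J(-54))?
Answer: sqrt(773)/2 ≈ 13.901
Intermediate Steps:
G(t) = t**(3/2)/2 (G(t) = (t*sqrt(t))/2 = t**(3/2)/2)
sqrt(G(5)**2 + J(-54)) = sqrt((5**(3/2)/2)**2 - 3*(-54)) = sqrt(((5*sqrt(5))/2)**2 + 162) = sqrt((5*sqrt(5)/2)**2 + 162) = sqrt(125/4 + 162) = sqrt(773/4) = sqrt(773)/2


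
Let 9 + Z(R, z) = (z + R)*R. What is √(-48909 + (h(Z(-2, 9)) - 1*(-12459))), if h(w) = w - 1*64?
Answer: I*√36537 ≈ 191.15*I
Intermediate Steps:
Z(R, z) = -9 + R*(R + z) (Z(R, z) = -9 + (z + R)*R = -9 + (R + z)*R = -9 + R*(R + z))
h(w) = -64 + w (h(w) = w - 64 = -64 + w)
√(-48909 + (h(Z(-2, 9)) - 1*(-12459))) = √(-48909 + ((-64 + (-9 + (-2)² - 2*9)) - 1*(-12459))) = √(-48909 + ((-64 + (-9 + 4 - 18)) + 12459)) = √(-48909 + ((-64 - 23) + 12459)) = √(-48909 + (-87 + 12459)) = √(-48909 + 12372) = √(-36537) = I*√36537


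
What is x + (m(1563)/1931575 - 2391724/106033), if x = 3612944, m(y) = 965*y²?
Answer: 148042982001599381/40962138395 ≈ 3.6141e+6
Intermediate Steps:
x + (m(1563)/1931575 - 2391724/106033) = 3612944 + ((965*1563²)/1931575 - 2391724/106033) = 3612944 + ((965*2442969)*(1/1931575) - 2391724*1/106033) = 3612944 + (2357465085*(1/1931575) - 2391724/106033) = 3612944 + (471493017/386315 - 2391724/106033) = 3612944 + 49069860214501/40962138395 = 148042982001599381/40962138395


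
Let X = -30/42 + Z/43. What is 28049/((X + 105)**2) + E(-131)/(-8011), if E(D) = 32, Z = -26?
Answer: 20326927477491/7802227443904 ≈ 2.6053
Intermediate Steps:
X = -397/301 (X = -30/42 - 26/43 = -30*1/42 - 26*1/43 = -5/7 - 26/43 = -397/301 ≈ -1.3189)
28049/((X + 105)**2) + E(-131)/(-8011) = 28049/((-397/301 + 105)**2) + 32/(-8011) = 28049/((31208/301)**2) + 32*(-1/8011) = 28049/(973939264/90601) - 32/8011 = 28049*(90601/973939264) - 32/8011 = 2541267449/973939264 - 32/8011 = 20326927477491/7802227443904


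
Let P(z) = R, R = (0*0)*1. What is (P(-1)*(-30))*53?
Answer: 0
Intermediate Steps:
R = 0 (R = 0*1 = 0)
P(z) = 0
(P(-1)*(-30))*53 = (0*(-30))*53 = 0*53 = 0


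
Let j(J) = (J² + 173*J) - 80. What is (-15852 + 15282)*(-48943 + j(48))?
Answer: 21896550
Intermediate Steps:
j(J) = -80 + J² + 173*J
(-15852 + 15282)*(-48943 + j(48)) = (-15852 + 15282)*(-48943 + (-80 + 48² + 173*48)) = -570*(-48943 + (-80 + 2304 + 8304)) = -570*(-48943 + 10528) = -570*(-38415) = 21896550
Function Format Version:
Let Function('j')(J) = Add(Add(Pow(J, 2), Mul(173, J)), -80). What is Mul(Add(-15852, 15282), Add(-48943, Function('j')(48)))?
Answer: 21896550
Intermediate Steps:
Function('j')(J) = Add(-80, Pow(J, 2), Mul(173, J))
Mul(Add(-15852, 15282), Add(-48943, Function('j')(48))) = Mul(Add(-15852, 15282), Add(-48943, Add(-80, Pow(48, 2), Mul(173, 48)))) = Mul(-570, Add(-48943, Add(-80, 2304, 8304))) = Mul(-570, Add(-48943, 10528)) = Mul(-570, -38415) = 21896550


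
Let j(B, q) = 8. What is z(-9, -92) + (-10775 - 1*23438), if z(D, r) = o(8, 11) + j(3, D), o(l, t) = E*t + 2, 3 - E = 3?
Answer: -34203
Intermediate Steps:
E = 0 (E = 3 - 1*3 = 3 - 3 = 0)
o(l, t) = 2 (o(l, t) = 0*t + 2 = 0 + 2 = 2)
z(D, r) = 10 (z(D, r) = 2 + 8 = 10)
z(-9, -92) + (-10775 - 1*23438) = 10 + (-10775 - 1*23438) = 10 + (-10775 - 23438) = 10 - 34213 = -34203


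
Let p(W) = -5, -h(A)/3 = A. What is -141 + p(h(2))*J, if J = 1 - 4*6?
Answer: -26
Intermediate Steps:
h(A) = -3*A
J = -23 (J = 1 - 24 = -23)
-141 + p(h(2))*J = -141 - 5*(-23) = -141 + 115 = -26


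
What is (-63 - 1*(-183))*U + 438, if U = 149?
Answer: 18318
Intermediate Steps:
(-63 - 1*(-183))*U + 438 = (-63 - 1*(-183))*149 + 438 = (-63 + 183)*149 + 438 = 120*149 + 438 = 17880 + 438 = 18318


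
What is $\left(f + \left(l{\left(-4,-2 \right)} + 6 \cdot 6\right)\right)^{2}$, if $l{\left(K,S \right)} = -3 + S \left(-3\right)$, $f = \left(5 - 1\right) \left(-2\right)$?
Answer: $961$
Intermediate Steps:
$f = -8$ ($f = 4 \left(-2\right) = -8$)
$l{\left(K,S \right)} = -3 - 3 S$
$\left(f + \left(l{\left(-4,-2 \right)} + 6 \cdot 6\right)\right)^{2} = \left(-8 + \left(\left(-3 - -6\right) + 6 \cdot 6\right)\right)^{2} = \left(-8 + \left(\left(-3 + 6\right) + 36\right)\right)^{2} = \left(-8 + \left(3 + 36\right)\right)^{2} = \left(-8 + 39\right)^{2} = 31^{2} = 961$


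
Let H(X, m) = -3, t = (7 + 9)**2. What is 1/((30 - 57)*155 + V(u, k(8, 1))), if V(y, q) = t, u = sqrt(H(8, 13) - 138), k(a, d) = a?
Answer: -1/3929 ≈ -0.00025452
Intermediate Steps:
t = 256 (t = 16**2 = 256)
u = I*sqrt(141) (u = sqrt(-3 - 138) = sqrt(-141) = I*sqrt(141) ≈ 11.874*I)
V(y, q) = 256
1/((30 - 57)*155 + V(u, k(8, 1))) = 1/((30 - 57)*155 + 256) = 1/(-27*155 + 256) = 1/(-4185 + 256) = 1/(-3929) = -1/3929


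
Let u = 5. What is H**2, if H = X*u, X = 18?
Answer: 8100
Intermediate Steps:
H = 90 (H = 18*5 = 90)
H**2 = 90**2 = 8100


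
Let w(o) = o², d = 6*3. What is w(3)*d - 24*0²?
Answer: 162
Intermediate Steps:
d = 18
w(3)*d - 24*0² = 3²*18 - 24*0² = 9*18 - 24*0 = 162 + 0 = 162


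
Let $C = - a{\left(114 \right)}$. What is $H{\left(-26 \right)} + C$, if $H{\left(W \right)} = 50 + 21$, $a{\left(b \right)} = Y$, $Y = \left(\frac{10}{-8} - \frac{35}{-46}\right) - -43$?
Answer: $\frac{2621}{92} \approx 28.489$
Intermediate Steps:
$Y = \frac{3911}{92}$ ($Y = \left(10 \left(- \frac{1}{8}\right) - - \frac{35}{46}\right) + 43 = \left(- \frac{5}{4} + \frac{35}{46}\right) + 43 = - \frac{45}{92} + 43 = \frac{3911}{92} \approx 42.511$)
$a{\left(b \right)} = \frac{3911}{92}$
$H{\left(W \right)} = 71$
$C = - \frac{3911}{92}$ ($C = \left(-1\right) \frac{3911}{92} = - \frac{3911}{92} \approx -42.511$)
$H{\left(-26 \right)} + C = 71 - \frac{3911}{92} = \frac{2621}{92}$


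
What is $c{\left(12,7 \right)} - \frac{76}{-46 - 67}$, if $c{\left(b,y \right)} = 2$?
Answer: $\frac{302}{113} \approx 2.6726$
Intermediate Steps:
$c{\left(12,7 \right)} - \frac{76}{-46 - 67} = 2 - \frac{76}{-46 - 67} = 2 - \frac{76}{-113} = 2 - - \frac{76}{113} = 2 + \frac{76}{113} = \frac{302}{113}$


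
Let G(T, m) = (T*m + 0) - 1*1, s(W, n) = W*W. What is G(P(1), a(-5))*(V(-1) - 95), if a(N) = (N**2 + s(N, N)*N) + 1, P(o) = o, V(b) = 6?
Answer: 8900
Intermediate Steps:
s(W, n) = W**2
a(N) = 1 + N**2 + N**3 (a(N) = (N**2 + N**2*N) + 1 = (N**2 + N**3) + 1 = 1 + N**2 + N**3)
G(T, m) = -1 + T*m (G(T, m) = T*m - 1 = -1 + T*m)
G(P(1), a(-5))*(V(-1) - 95) = (-1 + 1*(1 + (-5)**2 + (-5)**3))*(6 - 95) = (-1 + 1*(1 + 25 - 125))*(-89) = (-1 + 1*(-99))*(-89) = (-1 - 99)*(-89) = -100*(-89) = 8900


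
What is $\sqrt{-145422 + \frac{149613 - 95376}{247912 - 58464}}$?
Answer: $\frac{i \sqrt{1304816129213478}}{94724} \approx 381.34 i$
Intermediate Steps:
$\sqrt{-145422 + \frac{149613 - 95376}{247912 - 58464}} = \sqrt{-145422 + \frac{54237}{189448}} = \sqrt{- \frac{27549852819}{189448}} = \frac{i \sqrt{1304816129213478}}{94724}$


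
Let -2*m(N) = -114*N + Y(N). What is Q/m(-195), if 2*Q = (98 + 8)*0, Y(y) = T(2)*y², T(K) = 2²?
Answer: 0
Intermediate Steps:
T(K) = 4
Y(y) = 4*y²
m(N) = -2*N² + 57*N (m(N) = -(-114*N + 4*N²)/2 = -2*N² + 57*N)
Q = 0 (Q = ((98 + 8)*0)/2 = (106*0)/2 = (½)*0 = 0)
Q/m(-195) = 0/((-195*(57 - 2*(-195)))) = 0/((-195*(57 + 390))) = 0/((-195*447)) = 0/(-87165) = 0*(-1/87165) = 0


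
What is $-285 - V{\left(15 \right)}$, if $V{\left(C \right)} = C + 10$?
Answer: $-310$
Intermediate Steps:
$V{\left(C \right)} = 10 + C$
$-285 - V{\left(15 \right)} = -285 - \left(10 + 15\right) = -285 - 25 = -310$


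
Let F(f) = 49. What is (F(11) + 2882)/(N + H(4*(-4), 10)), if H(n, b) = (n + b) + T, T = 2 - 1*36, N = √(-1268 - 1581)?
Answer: -39080/1483 - 977*I*√2849/1483 ≈ -26.352 - 35.164*I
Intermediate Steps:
N = I*√2849 (N = √(-2849) = I*√2849 ≈ 53.376*I)
T = -34 (T = 2 - 36 = -34)
H(n, b) = -34 + b + n (H(n, b) = (n + b) - 34 = (b + n) - 34 = -34 + b + n)
(F(11) + 2882)/(N + H(4*(-4), 10)) = (49 + 2882)/(I*√2849 + (-34 + 10 + 4*(-4))) = 2931/(I*√2849 + (-34 + 10 - 16)) = 2931/(I*√2849 - 40) = 2931/(-40 + I*√2849)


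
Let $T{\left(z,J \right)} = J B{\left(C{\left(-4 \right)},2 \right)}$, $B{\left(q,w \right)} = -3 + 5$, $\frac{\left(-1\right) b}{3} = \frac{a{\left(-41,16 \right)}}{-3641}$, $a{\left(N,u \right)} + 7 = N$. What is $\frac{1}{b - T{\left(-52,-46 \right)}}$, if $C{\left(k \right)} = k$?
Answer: $\frac{3641}{334828} \approx 0.010874$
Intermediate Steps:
$a{\left(N,u \right)} = -7 + N$
$b = - \frac{144}{3641}$ ($b = - 3 \frac{-7 - 41}{-3641} = - 3 \left(\left(-48\right) \left(- \frac{1}{3641}\right)\right) = \left(-3\right) \frac{48}{3641} = - \frac{144}{3641} \approx -0.03955$)
$B{\left(q,w \right)} = 2$
$T{\left(z,J \right)} = 2 J$ ($T{\left(z,J \right)} = J 2 = 2 J$)
$\frac{1}{b - T{\left(-52,-46 \right)}} = \frac{1}{- \frac{144}{3641} - 2 \left(-46\right)} = \frac{1}{- \frac{144}{3641} - -92} = \frac{1}{- \frac{144}{3641} + 92} = \frac{1}{\frac{334828}{3641}} = \frac{3641}{334828}$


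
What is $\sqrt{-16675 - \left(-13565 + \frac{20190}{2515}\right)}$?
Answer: $\frac{4 i \sqrt{49305569}}{503} \approx 55.839 i$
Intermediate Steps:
$\sqrt{-16675 - \left(-13565 + \frac{20190}{2515}\right)} = \sqrt{-16675 + \left(\left(-20190\right) \frac{1}{2515} + 13565\right)} = \sqrt{-16675 + \left(- \frac{4038}{503} + 13565\right)} = \sqrt{-16675 + \frac{6819157}{503}} = \sqrt{- \frac{1568368}{503}} = \frac{4 i \sqrt{49305569}}{503}$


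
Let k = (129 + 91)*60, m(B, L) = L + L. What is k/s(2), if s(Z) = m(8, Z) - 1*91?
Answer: -4400/29 ≈ -151.72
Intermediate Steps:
m(B, L) = 2*L
s(Z) = -91 + 2*Z (s(Z) = 2*Z - 1*91 = 2*Z - 91 = -91 + 2*Z)
k = 13200 (k = 220*60 = 13200)
k/s(2) = 13200/(-91 + 2*2) = 13200/(-91 + 4) = 13200/(-87) = 13200*(-1/87) = -4400/29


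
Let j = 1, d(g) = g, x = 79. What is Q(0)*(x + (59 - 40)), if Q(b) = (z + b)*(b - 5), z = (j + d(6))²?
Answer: -24010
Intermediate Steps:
z = 49 (z = (1 + 6)² = 7² = 49)
Q(b) = (-5 + b)*(49 + b) (Q(b) = (49 + b)*(b - 5) = (49 + b)*(-5 + b) = (-5 + b)*(49 + b))
Q(0)*(x + (59 - 40)) = (-245 + 0² + 44*0)*(79 + (59 - 40)) = (-245 + 0 + 0)*(79 + 19) = -245*98 = -24010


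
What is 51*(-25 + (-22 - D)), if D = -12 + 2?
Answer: -1887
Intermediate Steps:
D = -10
51*(-25 + (-22 - D)) = 51*(-25 + (-22 - 1*(-10))) = 51*(-25 + (-22 + 10)) = 51*(-25 - 12) = 51*(-37) = -1887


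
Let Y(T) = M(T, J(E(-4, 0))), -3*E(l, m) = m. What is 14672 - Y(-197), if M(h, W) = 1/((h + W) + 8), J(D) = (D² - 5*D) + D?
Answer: 2773009/189 ≈ 14672.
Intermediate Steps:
E(l, m) = -m/3
J(D) = D² - 4*D
M(h, W) = 1/(8 + W + h) (M(h, W) = 1/((W + h) + 8) = 1/(8 + W + h))
Y(T) = 1/(8 + T) (Y(T) = 1/(8 + (-⅓*0)*(-4 - ⅓*0) + T) = 1/(8 + 0*(-4 + 0) + T) = 1/(8 + 0*(-4) + T) = 1/(8 + 0 + T) = 1/(8 + T))
14672 - Y(-197) = 14672 - 1/(8 - 197) = 14672 - 1/(-189) = 14672 - 1*(-1/189) = 14672 + 1/189 = 2773009/189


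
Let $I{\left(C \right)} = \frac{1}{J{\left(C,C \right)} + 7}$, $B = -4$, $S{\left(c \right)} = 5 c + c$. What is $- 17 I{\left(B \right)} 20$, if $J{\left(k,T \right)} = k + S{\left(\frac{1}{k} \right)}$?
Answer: $- \frac{680}{3} \approx -226.67$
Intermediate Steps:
$S{\left(c \right)} = 6 c$
$J{\left(k,T \right)} = k + \frac{6}{k}$
$I{\left(C \right)} = \frac{1}{7 + C + \frac{6}{C}}$ ($I{\left(C \right)} = \frac{1}{\left(C + \frac{6}{C}\right) + 7} = \frac{1}{7 + C + \frac{6}{C}}$)
$- 17 I{\left(B \right)} 20 = - 17 \left(- \frac{4}{6 + \left(-4\right)^{2} + 7 \left(-4\right)}\right) 20 = - 17 \left(- \frac{4}{6 + 16 - 28}\right) 20 = - 17 \left(- \frac{4}{-6}\right) 20 = - 17 \left(\left(-4\right) \left(- \frac{1}{6}\right)\right) 20 = \left(-17\right) \frac{2}{3} \cdot 20 = \left(- \frac{34}{3}\right) 20 = - \frac{680}{3}$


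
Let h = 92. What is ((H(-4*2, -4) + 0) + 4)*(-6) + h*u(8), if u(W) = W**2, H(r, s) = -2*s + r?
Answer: 5864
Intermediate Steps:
H(r, s) = r - 2*s
((H(-4*2, -4) + 0) + 4)*(-6) + h*u(8) = (((-4*2 - 2*(-4)) + 0) + 4)*(-6) + 92*8**2 = (((-8 + 8) + 0) + 4)*(-6) + 92*64 = ((0 + 0) + 4)*(-6) + 5888 = (0 + 4)*(-6) + 5888 = 4*(-6) + 5888 = -24 + 5888 = 5864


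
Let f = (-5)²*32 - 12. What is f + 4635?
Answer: 5423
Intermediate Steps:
f = 788 (f = 25*32 - 12 = 800 - 12 = 788)
f + 4635 = 788 + 4635 = 5423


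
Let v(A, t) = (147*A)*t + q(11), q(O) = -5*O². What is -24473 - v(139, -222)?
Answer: 4512258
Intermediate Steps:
v(A, t) = -605 + 147*A*t (v(A, t) = (147*A)*t - 5*11² = 147*A*t - 5*121 = 147*A*t - 605 = -605 + 147*A*t)
-24473 - v(139, -222) = -24473 - (-605 + 147*139*(-222)) = -24473 - (-605 - 4536126) = -24473 - 1*(-4536731) = -24473 + 4536731 = 4512258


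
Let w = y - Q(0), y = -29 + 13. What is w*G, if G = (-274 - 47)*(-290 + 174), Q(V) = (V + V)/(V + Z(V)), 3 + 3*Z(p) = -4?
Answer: -595776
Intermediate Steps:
Z(p) = -7/3 (Z(p) = -1 + (⅓)*(-4) = -1 - 4/3 = -7/3)
Q(V) = 2*V/(-7/3 + V) (Q(V) = (V + V)/(V - 7/3) = (2*V)/(-7/3 + V) = 2*V/(-7/3 + V))
G = 37236 (G = -321*(-116) = 37236)
y = -16
w = -16 (w = -16 - 6*0/(-7 + 3*0) = -16 - 6*0/(-7 + 0) = -16 - 6*0/(-7) = -16 - 6*0*(-1)/7 = -16 - 1*0 = -16 + 0 = -16)
w*G = -16*37236 = -595776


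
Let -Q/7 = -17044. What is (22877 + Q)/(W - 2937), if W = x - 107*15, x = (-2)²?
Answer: -142185/4538 ≈ -31.332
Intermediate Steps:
Q = 119308 (Q = -7*(-17044) = 119308)
x = 4
W = -1601 (W = 4 - 107*15 = 4 - 1605 = -1601)
(22877 + Q)/(W - 2937) = (22877 + 119308)/(-1601 - 2937) = 142185/(-4538) = 142185*(-1/4538) = -142185/4538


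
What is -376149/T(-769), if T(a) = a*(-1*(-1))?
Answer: 376149/769 ≈ 489.14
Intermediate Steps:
T(a) = a (T(a) = a*1 = a)
-376149/T(-769) = -376149/(-769) = -376149*(-1/769) = 376149/769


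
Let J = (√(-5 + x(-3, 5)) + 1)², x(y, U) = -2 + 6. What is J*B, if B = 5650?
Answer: 11300*I ≈ 11300.0*I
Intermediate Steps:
x(y, U) = 4
J = (1 + I)² (J = (√(-5 + 4) + 1)² = (√(-1) + 1)² = (I + 1)² = (1 + I)² ≈ 2.0*I)
J*B = (2*I)*5650 = 11300*I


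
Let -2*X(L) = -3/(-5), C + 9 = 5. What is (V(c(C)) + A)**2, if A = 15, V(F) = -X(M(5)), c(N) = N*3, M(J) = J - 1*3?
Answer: 23409/100 ≈ 234.09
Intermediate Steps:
M(J) = -3 + J (M(J) = J - 3 = -3 + J)
C = -4 (C = -9 + 5 = -4)
c(N) = 3*N
X(L) = -3/10 (X(L) = -(-3)/(2*(-5)) = -(-3)*(-1)/(2*5) = -1/2*3/5 = -3/10)
V(F) = 3/10 (V(F) = -1*(-3/10) = 3/10)
(V(c(C)) + A)**2 = (3/10 + 15)**2 = (153/10)**2 = 23409/100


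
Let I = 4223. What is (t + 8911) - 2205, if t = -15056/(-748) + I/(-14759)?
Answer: 18562873873/2759933 ≈ 6725.8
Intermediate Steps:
t = 54763175/2759933 (t = -15056/(-748) + 4223/(-14759) = -15056*(-1/748) + 4223*(-1/14759) = 3764/187 - 4223/14759 = 54763175/2759933 ≈ 19.842)
(t + 8911) - 2205 = (54763175/2759933 + 8911) - 2205 = 24648526138/2759933 - 2205 = 18562873873/2759933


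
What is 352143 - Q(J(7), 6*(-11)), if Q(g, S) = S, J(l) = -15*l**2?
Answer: 352209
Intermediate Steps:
352143 - Q(J(7), 6*(-11)) = 352143 - 6*(-11) = 352143 - 1*(-66) = 352143 + 66 = 352209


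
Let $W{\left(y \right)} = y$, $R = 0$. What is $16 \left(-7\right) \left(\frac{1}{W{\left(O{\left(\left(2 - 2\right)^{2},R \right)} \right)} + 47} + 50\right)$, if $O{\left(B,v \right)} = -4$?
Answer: $- \frac{240912}{43} \approx -5602.6$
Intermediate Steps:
$16 \left(-7\right) \left(\frac{1}{W{\left(O{\left(\left(2 - 2\right)^{2},R \right)} \right)} + 47} + 50\right) = 16 \left(-7\right) \left(\frac{1}{-4 + 47} + 50\right) = - 112 \left(\frac{1}{43} + 50\right) = \left(-112\right) \frac{2151}{43} = - \frac{240912}{43}$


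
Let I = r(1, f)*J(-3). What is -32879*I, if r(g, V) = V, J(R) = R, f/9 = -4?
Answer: -3550932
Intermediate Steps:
f = -36 (f = 9*(-4) = -36)
I = 108 (I = -36*(-3) = 108)
-32879*I = -32879*108 = -3550932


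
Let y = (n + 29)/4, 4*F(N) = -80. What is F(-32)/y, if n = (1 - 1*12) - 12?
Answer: -40/3 ≈ -13.333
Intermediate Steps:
F(N) = -20 (F(N) = (¼)*(-80) = -20)
n = -23 (n = (1 - 12) - 12 = -11 - 12 = -23)
y = 3/2 (y = (-23 + 29)/4 = 6*(¼) = 3/2 ≈ 1.5000)
F(-32)/y = -20/3/2 = -20*⅔ = -40/3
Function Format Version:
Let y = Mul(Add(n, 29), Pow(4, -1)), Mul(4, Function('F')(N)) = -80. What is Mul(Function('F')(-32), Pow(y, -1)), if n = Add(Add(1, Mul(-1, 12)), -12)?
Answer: Rational(-40, 3) ≈ -13.333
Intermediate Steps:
Function('F')(N) = -20 (Function('F')(N) = Mul(Rational(1, 4), -80) = -20)
n = -23 (n = Add(Add(1, -12), -12) = Add(-11, -12) = -23)
y = Rational(3, 2) (y = Mul(Add(-23, 29), Pow(4, -1)) = Mul(6, Rational(1, 4)) = Rational(3, 2) ≈ 1.5000)
Mul(Function('F')(-32), Pow(y, -1)) = Mul(-20, Pow(Rational(3, 2), -1)) = Mul(-20, Rational(2, 3)) = Rational(-40, 3)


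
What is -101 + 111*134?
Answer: 14773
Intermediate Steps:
-101 + 111*134 = -101 + 14874 = 14773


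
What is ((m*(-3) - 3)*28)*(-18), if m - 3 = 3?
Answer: 10584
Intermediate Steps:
m = 6 (m = 3 + 3 = 6)
((m*(-3) - 3)*28)*(-18) = ((6*(-3) - 3)*28)*(-18) = ((-18 - 3)*28)*(-18) = -21*28*(-18) = -588*(-18) = 10584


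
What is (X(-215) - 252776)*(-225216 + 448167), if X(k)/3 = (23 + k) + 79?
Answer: -56432242365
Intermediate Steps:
X(k) = 306 + 3*k (X(k) = 3*((23 + k) + 79) = 3*(102 + k) = 306 + 3*k)
(X(-215) - 252776)*(-225216 + 448167) = ((306 + 3*(-215)) - 252776)*(-225216 + 448167) = ((306 - 645) - 252776)*222951 = (-339 - 252776)*222951 = -253115*222951 = -56432242365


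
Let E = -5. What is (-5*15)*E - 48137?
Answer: -47762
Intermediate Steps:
(-5*15)*E - 48137 = -5*15*(-5) - 48137 = -75*(-5) - 48137 = 375 - 48137 = -47762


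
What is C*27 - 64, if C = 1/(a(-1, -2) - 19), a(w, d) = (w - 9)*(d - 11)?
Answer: -2359/37 ≈ -63.757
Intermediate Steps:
a(w, d) = (-11 + d)*(-9 + w) (a(w, d) = (-9 + w)*(-11 + d) = (-11 + d)*(-9 + w))
C = 1/111 (C = 1/((99 - 11*(-1) - 9*(-2) - 2*(-1)) - 19) = 1/((99 + 11 + 18 + 2) - 19) = 1/(130 - 19) = 1/111 ≈ 0.0090090)
C*27 - 64 = (1/111)*27 - 64 = 9/37 - 64 = -2359/37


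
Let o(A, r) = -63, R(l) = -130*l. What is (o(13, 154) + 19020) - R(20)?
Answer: 21557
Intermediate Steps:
(o(13, 154) + 19020) - R(20) = (-63 + 19020) - (-130)*20 = 18957 - 1*(-2600) = 18957 + 2600 = 21557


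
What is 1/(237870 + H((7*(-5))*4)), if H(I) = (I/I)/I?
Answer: 140/33301799 ≈ 4.2040e-6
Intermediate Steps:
H(I) = 1/I
1/(237870 + H((7*(-5))*4)) = 1/(237870 + 1/((7*(-5))*4)) = 1/(237870 + 1/(-35*4)) = 1/(237870 + 1/(-140)) = 1/(237870 - 1/140) = 1/(33301799/140) = 140/33301799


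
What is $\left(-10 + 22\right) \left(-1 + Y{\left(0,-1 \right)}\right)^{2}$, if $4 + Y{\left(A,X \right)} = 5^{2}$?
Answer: $4800$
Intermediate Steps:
$Y{\left(A,X \right)} = 21$ ($Y{\left(A,X \right)} = -4 + 5^{2} = -4 + 25 = 21$)
$\left(-10 + 22\right) \left(-1 + Y{\left(0,-1 \right)}\right)^{2} = \left(-10 + 22\right) \left(-1 + 21\right)^{2} = 12 \cdot 20^{2} = 12 \cdot 400 = 4800$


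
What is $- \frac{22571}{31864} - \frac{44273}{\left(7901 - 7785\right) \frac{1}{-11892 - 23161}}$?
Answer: $\frac{12362446447495}{924056} \approx 1.3378 \cdot 10^{7}$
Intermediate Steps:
$- \frac{22571}{31864} - \frac{44273}{\left(7901 - 7785\right) \frac{1}{-11892 - 23161}} = \left(-22571\right) \frac{1}{31864} - \frac{44273}{116 \frac{1}{-35053}} = - \frac{22571}{31864} - \frac{44273}{116 \left(- \frac{1}{35053}\right)} = - \frac{22571}{31864} - \frac{44273}{- \frac{116}{35053}} = - \frac{22571}{31864} - - \frac{1551901469}{116} = - \frac{22571}{31864} + \frac{1551901469}{116} = \frac{12362446447495}{924056}$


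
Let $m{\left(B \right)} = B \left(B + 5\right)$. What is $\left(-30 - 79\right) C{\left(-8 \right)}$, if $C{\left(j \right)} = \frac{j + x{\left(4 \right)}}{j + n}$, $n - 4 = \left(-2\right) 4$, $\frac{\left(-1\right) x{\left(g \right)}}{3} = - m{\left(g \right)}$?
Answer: $\frac{2725}{3} \approx 908.33$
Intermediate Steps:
$m{\left(B \right)} = B \left(5 + B\right)$
$x{\left(g \right)} = 3 g \left(5 + g\right)$ ($x{\left(g \right)} = - 3 \left(- g \left(5 + g\right)\right) = 3 g \left(5 + g\right)$)
$n = -4$ ($n = 4 - 8 = -4$)
$C{\left(j \right)} = \frac{108 + j}{-4 + j}$ ($C{\left(j \right)} = \frac{j + 3 \cdot 4 \left(5 + 4\right)}{j - 4} = \frac{j + 3 \cdot 4 \cdot 9}{-4 + j} = \frac{j + 108}{-4 + j} = \frac{108 + j}{-4 + j}$)
$\left(-30 - 79\right) C{\left(-8 \right)} = \left(-30 - 79\right) \frac{108 - 8}{-4 - 8} = - 109 \frac{1}{-12} \cdot 100 = - 109 \left(\left(- \frac{1}{12}\right) 100\right) = \left(-109\right) \left(- \frac{25}{3}\right) = \frac{2725}{3}$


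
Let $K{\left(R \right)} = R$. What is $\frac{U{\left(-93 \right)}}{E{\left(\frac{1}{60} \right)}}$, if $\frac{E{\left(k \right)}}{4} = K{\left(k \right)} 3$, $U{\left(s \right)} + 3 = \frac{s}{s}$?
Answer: $-10$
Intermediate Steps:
$U{\left(s \right)} = -2$ ($U{\left(s \right)} = -3 + \frac{s}{s} = -3 + 1 = -2$)
$E{\left(k \right)} = 12 k$ ($E{\left(k \right)} = 4 k 3 = 4 \cdot 3 k = 12 k$)
$\frac{U{\left(-93 \right)}}{E{\left(\frac{1}{60} \right)}} = - \frac{2}{12 \cdot \frac{1}{60}} = - 2 \frac{1}{\frac{1}{5}} = \left(-2\right) 5 = -10$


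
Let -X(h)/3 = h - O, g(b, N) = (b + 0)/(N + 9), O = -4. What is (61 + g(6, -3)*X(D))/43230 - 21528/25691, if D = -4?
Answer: -40395143/48287910 ≈ -0.83655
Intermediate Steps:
g(b, N) = b/(9 + N)
X(h) = -12 - 3*h (X(h) = -3*(h - 1*(-4)) = -3*(h + 4) = -3*(4 + h) = -12 - 3*h)
(61 + g(6, -3)*X(D))/43230 - 21528/25691 = (61 + (6/(9 - 3))*(-12 - 3*(-4)))/43230 - 21528/25691 = (61 + (6/6)*(-12 + 12))*(1/43230) - 21528*1/25691 = (61 + (6*(1/6))*0)*(1/43230) - 936/1117 = (61 + 1*0)*(1/43230) - 936/1117 = (61 + 0)*(1/43230) - 936/1117 = 61*(1/43230) - 936/1117 = 61/43230 - 936/1117 = -40395143/48287910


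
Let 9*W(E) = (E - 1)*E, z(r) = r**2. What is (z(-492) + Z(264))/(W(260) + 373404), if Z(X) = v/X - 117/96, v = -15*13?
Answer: 766852551/1206647552 ≈ 0.63552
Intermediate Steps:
W(E) = E*(-1 + E)/9 (W(E) = ((E - 1)*E)/9 = ((-1 + E)*E)/9 = (E*(-1 + E))/9 = E*(-1 + E)/9)
v = -195
Z(X) = -39/32 - 195/X (Z(X) = -195/X - 117/96 = -195/X - 117*1/96 = -195/X - 39/32 = -39/32 - 195/X)
(z(-492) + Z(264))/(W(260) + 373404) = ((-492)**2 + (-39/32 - 195/264))/((1/9)*260*(-1 + 260) + 373404) = (242064 + (-39/32 - 195*1/264))/((1/9)*260*259 + 373404) = (242064 + (-39/32 - 65/88))/(67340/9 + 373404) = (242064 - 689/352)/(3427976/9) = (85205839/352)*(9/3427976) = 766852551/1206647552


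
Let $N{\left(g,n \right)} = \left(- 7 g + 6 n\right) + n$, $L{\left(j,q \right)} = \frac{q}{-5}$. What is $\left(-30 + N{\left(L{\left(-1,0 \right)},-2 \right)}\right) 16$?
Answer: $-704$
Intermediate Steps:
$L{\left(j,q \right)} = - \frac{q}{5}$ ($L{\left(j,q \right)} = q \left(- \frac{1}{5}\right) = - \frac{q}{5}$)
$N{\left(g,n \right)} = - 7 g + 7 n$
$\left(-30 + N{\left(L{\left(-1,0 \right)},-2 \right)}\right) 16 = \left(-30 - \left(14 + 7 \left(\left(- \frac{1}{5}\right) 0\right)\right)\right) 16 = \left(-30 - 14\right) 16 = \left(-44\right) 16 = -704$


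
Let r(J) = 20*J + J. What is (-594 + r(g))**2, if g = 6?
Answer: 219024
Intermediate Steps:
r(J) = 21*J
(-594 + r(g))**2 = (-594 + 21*6)**2 = (-594 + 126)**2 = (-468)**2 = 219024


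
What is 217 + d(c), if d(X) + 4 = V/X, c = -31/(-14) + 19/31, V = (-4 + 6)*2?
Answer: 263087/1227 ≈ 214.41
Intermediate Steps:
V = 4 (V = 2*2 = 4)
c = 1227/434 (c = -31*(-1/14) + 19*(1/31) = 31/14 + 19/31 = 1227/434 ≈ 2.8272)
d(X) = -4 + 4/X
217 + d(c) = 217 + (-4 + 4/(1227/434)) = 217 + (-4 + 4*(434/1227)) = 217 + (-4 + 1736/1227) = 217 - 3172/1227 = 263087/1227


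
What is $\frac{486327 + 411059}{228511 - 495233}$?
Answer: $- \frac{448693}{133361} \approx -3.3645$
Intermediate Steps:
$\frac{486327 + 411059}{228511 - 495233} = \frac{897386}{-266722} = 897386 \left(- \frac{1}{266722}\right) = - \frac{448693}{133361}$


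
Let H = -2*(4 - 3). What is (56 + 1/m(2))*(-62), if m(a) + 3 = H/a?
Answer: -6913/2 ≈ -3456.5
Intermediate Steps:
H = -2 (H = -2*1 = -2)
m(a) = -3 - 2/a
(56 + 1/m(2))*(-62) = (56 + 1/(-3 - 2/2))*(-62) = (56 + 1/(-3 - 2*1/2))*(-62) = (56 + 1/(-3 - 1))*(-62) = (56 + 1/(-4))*(-62) = (56 - 1/4)*(-62) = (223/4)*(-62) = -6913/2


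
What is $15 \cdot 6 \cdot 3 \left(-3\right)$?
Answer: $-810$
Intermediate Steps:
$15 \cdot 6 \cdot 3 \left(-3\right) = 15 \cdot 18 \left(-3\right) = 270 \left(-3\right) = -810$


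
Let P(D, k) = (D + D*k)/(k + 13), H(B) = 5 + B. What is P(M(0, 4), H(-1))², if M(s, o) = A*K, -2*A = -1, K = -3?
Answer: 225/1156 ≈ 0.19464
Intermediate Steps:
A = ½ (A = -½*(-1) = ½ ≈ 0.50000)
M(s, o) = -3/2 (M(s, o) = (½)*(-3) = -3/2)
P(D, k) = (D + D*k)/(13 + k)
P(M(0, 4), H(-1))² = (-3*(1 + (5 - 1))/(2*(13 + (5 - 1))))² = (-3*(1 + 4)/(2*(13 + 4)))² = (-3/2*5/17)² = (-3/2*1/17*5)² = (-15/34)² = 225/1156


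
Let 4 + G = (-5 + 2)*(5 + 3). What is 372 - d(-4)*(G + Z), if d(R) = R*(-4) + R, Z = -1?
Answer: 720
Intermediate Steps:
d(R) = -3*R (d(R) = -4*R + R = -3*R)
G = -28 (G = -4 + (-5 + 2)*(5 + 3) = -4 - 3*8 = -4 - 24 = -28)
372 - d(-4)*(G + Z) = 372 - (-3*(-4))*(-28 - 1) = 372 - 12*(-29) = 372 - 1*(-348) = 372 + 348 = 720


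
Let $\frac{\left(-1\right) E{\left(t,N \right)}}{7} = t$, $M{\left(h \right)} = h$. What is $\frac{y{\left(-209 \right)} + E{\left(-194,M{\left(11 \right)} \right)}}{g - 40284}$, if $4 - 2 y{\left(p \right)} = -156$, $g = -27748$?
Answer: $- \frac{719}{34016} \approx -0.021137$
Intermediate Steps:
$y{\left(p \right)} = 80$ ($y{\left(p \right)} = 2 - -78 = 2 + 78 = 80$)
$E{\left(t,N \right)} = - 7 t$
$\frac{y{\left(-209 \right)} + E{\left(-194,M{\left(11 \right)} \right)}}{g - 40284} = \frac{80 - -1358}{-27748 - 40284} = \frac{80 + 1358}{-68032} = 1438 \left(- \frac{1}{68032}\right) = - \frac{719}{34016}$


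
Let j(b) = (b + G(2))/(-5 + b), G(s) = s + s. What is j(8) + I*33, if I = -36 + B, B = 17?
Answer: -623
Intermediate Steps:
G(s) = 2*s
I = -19 (I = -36 + 17 = -19)
j(b) = (4 + b)/(-5 + b) (j(b) = (b + 2*2)/(-5 + b) = (b + 4)/(-5 + b) = (4 + b)/(-5 + b))
j(8) + I*33 = (4 + 8)/(-5 + 8) - 19*33 = 12/3 - 627 = (⅓)*12 - 627 = 4 - 627 = -623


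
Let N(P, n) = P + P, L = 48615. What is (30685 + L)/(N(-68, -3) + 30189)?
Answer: 79300/30053 ≈ 2.6387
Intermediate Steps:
N(P, n) = 2*P
(30685 + L)/(N(-68, -3) + 30189) = (30685 + 48615)/(2*(-68) + 30189) = 79300/(-136 + 30189) = 79300/30053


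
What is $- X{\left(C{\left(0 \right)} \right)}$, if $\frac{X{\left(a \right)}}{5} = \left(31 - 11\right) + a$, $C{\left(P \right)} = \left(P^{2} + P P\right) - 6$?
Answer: $-70$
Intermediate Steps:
$C{\left(P \right)} = -6 + 2 P^{2}$ ($C{\left(P \right)} = \left(P^{2} + P^{2}\right) - 6 = 2 P^{2} - 6 = -6 + 2 P^{2}$)
$X{\left(a \right)} = 100 + 5 a$ ($X{\left(a \right)} = 5 \left(\left(31 - 11\right) + a\right) = 5 \left(20 + a\right) = 100 + 5 a$)
$- X{\left(C{\left(0 \right)} \right)} = - (100 + 5 \left(-6 + 2 \cdot 0^{2}\right)) = - (100 + 5 \left(-6 + 2 \cdot 0\right)) = - (100 + 5 \left(-6 + 0\right)) = - (100 + 5 \left(-6\right)) = - (100 - 30) = \left(-1\right) 70 = -70$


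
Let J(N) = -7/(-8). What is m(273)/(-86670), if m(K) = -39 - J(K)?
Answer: 319/693360 ≈ 0.00046008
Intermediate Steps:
J(N) = 7/8 (J(N) = -7*(-1/8) = 7/8)
m(K) = -319/8 (m(K) = -39 - 1*7/8 = -39 - 7/8 = -319/8)
m(273)/(-86670) = -319/8/(-86670) = -319/8*(-1/86670) = 319/693360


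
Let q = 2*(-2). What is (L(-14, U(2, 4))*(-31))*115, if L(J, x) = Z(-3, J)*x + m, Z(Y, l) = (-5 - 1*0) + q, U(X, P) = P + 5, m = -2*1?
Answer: 295895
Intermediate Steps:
m = -2
U(X, P) = 5 + P
q = -4
Z(Y, l) = -9 (Z(Y, l) = (-5 - 1*0) - 4 = (-5 + 0) - 4 = -5 - 4 = -9)
L(J, x) = -2 - 9*x (L(J, x) = -9*x - 2 = -2 - 9*x)
(L(-14, U(2, 4))*(-31))*115 = ((-2 - 9*(5 + 4))*(-31))*115 = ((-2 - 9*9)*(-31))*115 = ((-2 - 81)*(-31))*115 = -83*(-31)*115 = 2573*115 = 295895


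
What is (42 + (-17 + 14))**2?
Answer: 1521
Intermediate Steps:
(42 + (-17 + 14))**2 = (42 - 3)**2 = 39**2 = 1521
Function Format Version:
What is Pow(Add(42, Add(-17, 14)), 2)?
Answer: 1521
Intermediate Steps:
Pow(Add(42, Add(-17, 14)), 2) = Pow(Add(42, -3), 2) = Pow(39, 2) = 1521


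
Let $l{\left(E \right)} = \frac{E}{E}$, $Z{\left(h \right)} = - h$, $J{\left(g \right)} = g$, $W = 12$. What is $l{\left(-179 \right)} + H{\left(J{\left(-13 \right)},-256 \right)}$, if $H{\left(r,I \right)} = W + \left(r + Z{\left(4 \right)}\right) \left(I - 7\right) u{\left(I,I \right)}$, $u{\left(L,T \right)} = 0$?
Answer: $13$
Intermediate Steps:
$H{\left(r,I \right)} = 12$ ($H{\left(r,I \right)} = 12 + \left(r - 4\right) \left(I - 7\right) 0 = 12 + \left(r - 4\right) \left(-7 + I\right) 0 = 12 + \left(-4 + r\right) \left(-7 + I\right) 0 = 12 + \left(-7 + I\right) \left(-4 + r\right) 0 = 12 + 0 = 12$)
$l{\left(E \right)} = 1$
$l{\left(-179 \right)} + H{\left(J{\left(-13 \right)},-256 \right)} = 1 + 12 = 13$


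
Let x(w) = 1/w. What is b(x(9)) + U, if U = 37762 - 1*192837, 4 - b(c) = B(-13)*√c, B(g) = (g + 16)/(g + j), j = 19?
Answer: -930427/6 ≈ -1.5507e+5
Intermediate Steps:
B(g) = (16 + g)/(19 + g) (B(g) = (g + 16)/(g + 19) = (16 + g)/(19 + g))
b(c) = 4 - √c/2 (b(c) = 4 - (16 - 13)/(19 - 13)*√c = 4 - 3/6*√c = 4 - (⅙)*3*√c = 4 - √c/2)
U = -155075 (U = 37762 - 192837 = -155075)
b(x(9)) + U = (4 - √(1/9)/2) - 155075 = (4 - √(⅑)/2) - 155075 = (4 - ½*⅓) - 155075 = (4 - ⅙) - 155075 = 23/6 - 155075 = -930427/6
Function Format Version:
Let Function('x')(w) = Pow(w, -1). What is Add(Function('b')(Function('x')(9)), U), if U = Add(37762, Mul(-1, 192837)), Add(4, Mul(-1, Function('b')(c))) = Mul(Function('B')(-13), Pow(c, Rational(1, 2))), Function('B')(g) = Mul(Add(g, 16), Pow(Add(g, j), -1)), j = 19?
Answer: Rational(-930427, 6) ≈ -1.5507e+5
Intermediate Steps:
Function('B')(g) = Mul(Pow(Add(19, g), -1), Add(16, g)) (Function('B')(g) = Mul(Add(g, 16), Pow(Add(g, 19), -1)) = Mul(Add(16, g), Pow(Add(19, g), -1)) = Mul(Pow(Add(19, g), -1), Add(16, g)))
Function('b')(c) = Add(4, Mul(Rational(-1, 2), Pow(c, Rational(1, 2)))) (Function('b')(c) = Add(4, Mul(-1, Mul(Mul(Pow(Add(19, -13), -1), Add(16, -13)), Pow(c, Rational(1, 2))))) = Add(4, Mul(-1, Mul(Mul(Pow(6, -1), 3), Pow(c, Rational(1, 2))))) = Add(4, Mul(-1, Mul(Mul(Rational(1, 6), 3), Pow(c, Rational(1, 2))))) = Add(4, Mul(-1, Mul(Rational(1, 2), Pow(c, Rational(1, 2))))) = Add(4, Mul(Rational(-1, 2), Pow(c, Rational(1, 2)))))
U = -155075 (U = Add(37762, -192837) = -155075)
Add(Function('b')(Function('x')(9)), U) = Add(Add(4, Mul(Rational(-1, 2), Pow(Pow(9, -1), Rational(1, 2)))), -155075) = Add(Add(4, Mul(Rational(-1, 2), Pow(Rational(1, 9), Rational(1, 2)))), -155075) = Add(Add(4, Mul(Rational(-1, 2), Rational(1, 3))), -155075) = Add(Add(4, Rational(-1, 6)), -155075) = Add(Rational(23, 6), -155075) = Rational(-930427, 6)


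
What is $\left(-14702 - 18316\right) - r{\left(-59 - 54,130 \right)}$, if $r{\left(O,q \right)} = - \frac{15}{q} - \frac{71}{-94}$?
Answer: $- \frac{20174389}{611} \approx -33019.0$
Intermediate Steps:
$r{\left(O,q \right)} = \frac{71}{94} - \frac{15}{q}$ ($r{\left(O,q \right)} = - \frac{15}{q} - - \frac{71}{94} = - \frac{15}{q} + \frac{71}{94} = \frac{71}{94} - \frac{15}{q}$)
$\left(-14702 - 18316\right) - r{\left(-59 - 54,130 \right)} = \left(-14702 - 18316\right) - \left(\frac{71}{94} - \frac{15}{130}\right) = \left(-14702 - 18316\right) - \left(\frac{71}{94} - \frac{3}{26}\right) = -33018 - \left(\frac{71}{94} - \frac{3}{26}\right) = -33018 - \frac{391}{611} = - \frac{20174389}{611}$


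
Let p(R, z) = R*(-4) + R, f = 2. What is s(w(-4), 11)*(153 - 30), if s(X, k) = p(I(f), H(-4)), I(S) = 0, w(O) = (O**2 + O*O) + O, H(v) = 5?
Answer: 0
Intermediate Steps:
w(O) = O + 2*O**2 (w(O) = (O**2 + O**2) + O = 2*O**2 + O = O + 2*O**2)
p(R, z) = -3*R (p(R, z) = -4*R + R = -3*R)
s(X, k) = 0 (s(X, k) = -3*0 = 0)
s(w(-4), 11)*(153 - 30) = 0*(153 - 30) = 0*123 = 0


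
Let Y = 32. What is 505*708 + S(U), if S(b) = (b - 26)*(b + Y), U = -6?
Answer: 356708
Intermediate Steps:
S(b) = (-26 + b)*(32 + b) (S(b) = (b - 26)*(b + 32) = (-26 + b)*(32 + b))
505*708 + S(U) = 505*708 + (-832 + (-6)**2 + 6*(-6)) = 357540 + (-832 + 36 - 36) = 357540 - 832 = 356708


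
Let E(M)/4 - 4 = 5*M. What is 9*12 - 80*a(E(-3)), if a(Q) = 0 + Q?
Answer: 3628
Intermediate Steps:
E(M) = 16 + 20*M (E(M) = 16 + 4*(5*M) = 16 + 20*M)
a(Q) = Q
9*12 - 80*a(E(-3)) = 9*12 - 80*(16 + 20*(-3)) = 108 - 80*(16 - 60) = 108 - 80*(-44) = 108 + 3520 = 3628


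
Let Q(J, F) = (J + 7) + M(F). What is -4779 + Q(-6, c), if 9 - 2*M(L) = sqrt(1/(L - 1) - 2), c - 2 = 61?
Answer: -9547/2 - I*sqrt(7626)/124 ≈ -4773.5 - 0.70425*I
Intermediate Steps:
c = 63 (c = 2 + 61 = 63)
M(L) = 9/2 - sqrt(-2 + 1/(-1 + L))/2 (M(L) = 9/2 - sqrt(1/(L - 1) - 2)/2 = 9/2 - sqrt(1/(-1 + L) - 2)/2 = 9/2 - sqrt(-2 + 1/(-1 + L))/2)
Q(J, F) = 23/2 + J - sqrt(-(-3 + 2*F)/(-1 + F))/2 (Q(J, F) = (J + 7) + (9/2 - sqrt(-(-3 + 2*F)/(-1 + F))/2) = (7 + J) + (9/2 - sqrt(-(-3 + 2*F)/(-1 + F))/2) = 23/2 + J - sqrt(-(-3 + 2*F)/(-1 + F))/2)
-4779 + Q(-6, c) = -4779 + (23/2 - 6 - sqrt(3 - 2*63)/sqrt(-1 + 63)/2) = -4779 + (23/2 - 6 - sqrt(62)*sqrt(3 - 126)/62/2) = -4779 + (23/2 - 6 - I*sqrt(7626)/62/2) = -4779 + (23/2 - 6 - I*sqrt(7626)/124) = -4779 + (11/2 - I*sqrt(7626)/124) = -9547/2 - I*sqrt(7626)/124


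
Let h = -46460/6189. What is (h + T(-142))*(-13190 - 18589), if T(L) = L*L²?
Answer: 187717873903956/2063 ≈ 9.0993e+10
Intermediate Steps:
h = -46460/6189 (h = -46460*1/6189 = -46460/6189 ≈ -7.5069)
T(L) = L³
(h + T(-142))*(-13190 - 18589) = (-46460/6189 + (-142)³)*(-13190 - 18589) = (-46460/6189 - 2863288)*(-31779) = -17720935892/6189*(-31779) = 187717873903956/2063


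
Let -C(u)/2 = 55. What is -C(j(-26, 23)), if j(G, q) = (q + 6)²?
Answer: 110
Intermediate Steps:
j(G, q) = (6 + q)²
C(u) = -110 (C(u) = -2*55 = -110)
-C(j(-26, 23)) = -1*(-110) = 110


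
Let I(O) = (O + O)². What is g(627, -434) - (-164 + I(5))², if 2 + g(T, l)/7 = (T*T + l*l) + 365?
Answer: 4068840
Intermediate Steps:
I(O) = 4*O² (I(O) = (2*O)² = 4*O²)
g(T, l) = 2541 + 7*T² + 7*l² (g(T, l) = -14 + 7*((T*T + l*l) + 365) = -14 + 7*((T² + l²) + 365) = -14 + 7*(365 + T² + l²) = -14 + (2555 + 7*T² + 7*l²) = 2541 + 7*T² + 7*l²)
g(627, -434) - (-164 + I(5))² = (2541 + 7*627² + 7*(-434)²) - (-164 + 4*5²)² = (2541 + 7*393129 + 7*188356) - (-164 + 4*25)² = (2541 + 2751903 + 1318492) - (-164 + 100)² = 4072936 - 1*(-64)² = 4072936 - 1*4096 = 4072936 - 4096 = 4068840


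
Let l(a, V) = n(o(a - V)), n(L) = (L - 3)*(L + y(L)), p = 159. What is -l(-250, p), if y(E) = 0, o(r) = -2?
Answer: -10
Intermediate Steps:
n(L) = L*(-3 + L) (n(L) = (L - 3)*(L + 0) = (-3 + L)*L = L*(-3 + L))
l(a, V) = 10 (l(a, V) = -2*(-3 - 2) = -2*(-5) = 10)
-l(-250, p) = -1*10 = -10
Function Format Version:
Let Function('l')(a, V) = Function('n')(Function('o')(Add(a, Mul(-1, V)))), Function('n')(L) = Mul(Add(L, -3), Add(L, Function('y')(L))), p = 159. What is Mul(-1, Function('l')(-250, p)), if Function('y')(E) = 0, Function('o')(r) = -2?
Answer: -10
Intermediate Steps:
Function('n')(L) = Mul(L, Add(-3, L)) (Function('n')(L) = Mul(Add(L, -3), Add(L, 0)) = Mul(Add(-3, L), L) = Mul(L, Add(-3, L)))
Function('l')(a, V) = 10 (Function('l')(a, V) = Mul(-2, Add(-3, -2)) = Mul(-2, -5) = 10)
Mul(-1, Function('l')(-250, p)) = Mul(-1, 10) = -10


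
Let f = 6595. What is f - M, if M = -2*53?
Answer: 6701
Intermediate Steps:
M = -106
f - M = 6595 - 1*(-106) = 6595 + 106 = 6701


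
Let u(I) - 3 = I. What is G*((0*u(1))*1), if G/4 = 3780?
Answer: 0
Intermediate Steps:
u(I) = 3 + I
G = 15120 (G = 4*3780 = 15120)
G*((0*u(1))*1) = 15120*((0*(3 + 1))*1) = 15120*((0*4)*1) = 15120*(0*1) = 15120*0 = 0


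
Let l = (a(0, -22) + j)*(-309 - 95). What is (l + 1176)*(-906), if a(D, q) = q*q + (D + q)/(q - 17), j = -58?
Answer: 2015874160/13 ≈ 1.5507e+8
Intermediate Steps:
a(D, q) = q**2 + (D + q)/(-17 + q)
l = -6720944/39 (l = ((0 - 22 + (-22)**3 - 17*(-22)**2)/(-17 - 22) - 58)*(-309 - 95) = ((0 - 22 - 10648 - 17*484)/(-39) - 58)*(-404) = (-(0 - 22 - 10648 - 8228)/39 - 58)*(-404) = (-1/39*(-18898) - 58)*(-404) = (18898/39 - 58)*(-404) = (16636/39)*(-404) = -6720944/39 ≈ -1.7233e+5)
(l + 1176)*(-906) = (-6720944/39 + 1176)*(-906) = -6675080/39*(-906) = 2015874160/13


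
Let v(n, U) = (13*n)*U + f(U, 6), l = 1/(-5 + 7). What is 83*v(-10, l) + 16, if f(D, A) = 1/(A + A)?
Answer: -64465/12 ≈ -5372.1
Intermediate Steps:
f(D, A) = 1/(2*A)
l = 1/2 ≈ 0.50000
v(n, U) = 1/12 + 13*U*n (v(n, U) = (13*n)*U + (1/2)/6 = 13*U*n + (1/2)*(1/6) = 13*U*n + 1/12 = 1/12 + 13*U*n)
83*v(-10, l) + 16 = 83*(1/12 + 13*(1/2)*(-10)) + 16 = 83*(1/12 - 65) + 16 = 83*(-779/12) + 16 = -64657/12 + 16 = -64465/12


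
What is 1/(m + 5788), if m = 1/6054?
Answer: 6054/35040553 ≈ 0.00017277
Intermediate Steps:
m = 1/6054 ≈ 0.00016518
1/(m + 5788) = 1/(1/6054 + 5788) = 1/(35040553/6054) = 6054/35040553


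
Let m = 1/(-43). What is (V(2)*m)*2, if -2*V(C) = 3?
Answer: 3/43 ≈ 0.069767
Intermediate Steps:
m = -1/43 ≈ -0.023256
V(C) = -3/2 (V(C) = -½*3 = -3/2)
(V(2)*m)*2 = -3/2*(-1/43)*2 = (3/86)*2 = 3/43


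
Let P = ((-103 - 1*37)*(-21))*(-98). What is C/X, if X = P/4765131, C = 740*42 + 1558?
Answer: -3702960609/6860 ≈ -5.3979e+5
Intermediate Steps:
P = -288120 (P = ((-103 - 37)*(-21))*(-98) = -140*(-21)*(-98) = 2940*(-98) = -288120)
C = 32638 (C = 31080 + 1558 = 32638)
X = -13720/226911 (X = -288120/4765131 = -288120*1/4765131 = -13720/226911 ≈ -0.060464)
C/X = 32638/(-13720/226911) = 32638*(-226911/13720) = -3702960609/6860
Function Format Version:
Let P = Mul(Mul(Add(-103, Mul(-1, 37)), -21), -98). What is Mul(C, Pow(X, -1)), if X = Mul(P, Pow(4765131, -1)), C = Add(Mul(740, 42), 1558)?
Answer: Rational(-3702960609, 6860) ≈ -5.3979e+5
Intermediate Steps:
P = -288120 (P = Mul(Mul(Add(-103, -37), -21), -98) = Mul(Mul(-140, -21), -98) = Mul(2940, -98) = -288120)
C = 32638 (C = Add(31080, 1558) = 32638)
X = Rational(-13720, 226911) (X = Mul(-288120, Pow(4765131, -1)) = Mul(-288120, Rational(1, 4765131)) = Rational(-13720, 226911) ≈ -0.060464)
Mul(C, Pow(X, -1)) = Mul(32638, Pow(Rational(-13720, 226911), -1)) = Mul(32638, Rational(-226911, 13720)) = Rational(-3702960609, 6860)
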